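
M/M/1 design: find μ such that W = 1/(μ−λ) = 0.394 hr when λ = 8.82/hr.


W = 1/(μ−λ) ⇒ μ − λ = 1/W = 1/0.394 = 2.5381
μ = λ + 1/W = 8.82 + 2.5381 = 11.3581 per hr

Final: 11.3581 /hr


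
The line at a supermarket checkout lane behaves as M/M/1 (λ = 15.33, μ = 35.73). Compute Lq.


ρ = 15.33/35.73 = 0.4291
Lq = ρ²/(1−ρ) = 0.1841/0.5709 = 0.3224

Final: 0.3224


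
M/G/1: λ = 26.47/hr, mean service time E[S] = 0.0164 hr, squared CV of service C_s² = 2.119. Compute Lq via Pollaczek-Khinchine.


ρ = λ·E[S] = 26.47·0.0164 = 0.4341
Lq = ρ²(1+C_s²)/(2(1−ρ)) = 0.1884·(1+2.119)/(2·0.5659)
= 0.1884·3.1190/1.1318 = 0.51933

Final: 0.51933


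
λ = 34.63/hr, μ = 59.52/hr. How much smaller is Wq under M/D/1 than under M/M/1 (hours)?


ρ = 34.63/59.52 = 0.5818
Wq(M/M/1) = ρ/(μ−λ) = 0.5818/24.89 = 0.02338 hr
Wq(M/D/1) = ρ/(2(μ−λ)) = 0.01169 hr
Savings = 0.02338 − 0.01169 = 0.01169 hr

Final: 0.01169 hr


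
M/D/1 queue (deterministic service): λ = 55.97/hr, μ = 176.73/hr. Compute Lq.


ρ = 55.97/176.73 = 0.3167
M/D/1: Lq = ρ²/(2(1−ρ)) = 0.1003/(2·0.6833) = 0.07339

Final: 0.07339


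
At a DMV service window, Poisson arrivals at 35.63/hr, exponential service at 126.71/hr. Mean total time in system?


W = 1/(μ−λ) = 1/(126.71 − 35.63) = 1/91.08 = 0.01098 hr

Final: 0.01098 hr


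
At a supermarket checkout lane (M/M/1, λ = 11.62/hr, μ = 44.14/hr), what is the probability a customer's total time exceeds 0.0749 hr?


W ~ Exponential(μ−λ) for M/M/1.
μ − λ = 44.14 − 11.62 = 32.5200
P(W > t) = e^{−(μ−λ)t} = e^{−2.4357} = 0.087532

Final: 0.087532


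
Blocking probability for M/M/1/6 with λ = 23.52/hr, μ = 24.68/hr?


ρ = λ/μ = 23.52/24.68 = 0.9530
P_K = (1−ρ)ρ^K/(1−ρ^(K+1)) = (0.04700·0.749123)/(1 − 0.713913)
= 0.035210/0.286087 = 0.123074

Final: 0.123074


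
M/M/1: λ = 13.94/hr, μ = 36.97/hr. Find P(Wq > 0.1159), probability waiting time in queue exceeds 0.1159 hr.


ρ = 13.94/36.97 = 0.3771
P(Wq > t) = ρ·e^{−(μ−λ)t} = 0.3771·e^{−2.6692}
= 0.3771·0.069309 = 0.026134

Final: 0.026134


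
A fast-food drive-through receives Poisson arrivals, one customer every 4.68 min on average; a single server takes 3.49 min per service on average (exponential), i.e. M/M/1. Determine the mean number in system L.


λ = 60/4.68 = 12.8205 /hr
μ = 60/3.49 = 17.1920 /hr
ρ = λ/μ = 12.8205/17.1920 = 0.7457
L = ρ/(1−ρ) = 0.7457/0.2543 = 2.9328

Final: 2.9328


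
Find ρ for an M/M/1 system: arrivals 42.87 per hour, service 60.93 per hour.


ρ = λ/μ = 42.87/60.93 = 0.7036

Final: 0.7036


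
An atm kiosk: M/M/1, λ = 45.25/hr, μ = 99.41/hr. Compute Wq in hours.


ρ = 45.25/99.41 = 0.4552
Wq = ρ/(μ−λ) = 0.4552/(99.41 − 45.25) = 0.4552/54.16 = 0.008404 hr

Final: 0.008404 hr


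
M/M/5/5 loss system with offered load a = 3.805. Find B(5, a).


B(c,a) = (a^c/c!) / Σ_{k=0}^{c} a^k/k!
a^5/5! = 6.646485
Σ terms (k=0..5): 1.00000 + 3.80500 + 7.23901 + 9.18148 + 8.73388 + 6.64649 = 36.605862
B = 6.646485/36.605862 = 0.181569

Final: 0.181569


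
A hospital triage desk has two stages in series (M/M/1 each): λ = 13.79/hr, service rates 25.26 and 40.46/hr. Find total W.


Each node sees arrival rate λ = 13.79/hr (tandem ⇒ throughput preserved).
W₁ = 1/(μ₁−λ) = 1/(25.26−13.79) = 0.08718 hr
W₂ = 1/(μ₂−λ) = 1/(40.46−13.79) = 0.03750 hr
W_total = W₁ + W₂ = 0.08718 + 0.03750 = 0.12468 hr

Final: 0.12468 hr


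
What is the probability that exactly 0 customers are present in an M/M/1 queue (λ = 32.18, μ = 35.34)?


ρ = 32.18/35.34 = 0.9106
P_n = (1−ρ)·ρ^n = (1 − 0.9106)·0.9106^0 = 0.08942·1.000000 = 0.089417

Final: 0.089417


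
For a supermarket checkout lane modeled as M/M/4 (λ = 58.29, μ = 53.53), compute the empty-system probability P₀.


a = λ/μ = 58.29/53.53 = 1.0889; ρ = a/c = 0.2722
Σ_{k=0}^{3} a^k/k! (terms k=0..3) = 1.00000 + 1.08892 + 0.59288 + 0.21520 = 2.89700
Tail: a^4/(4!(1−ρ)) = 1.40601/(24·0.7278) = 0.08050
P₀ = 1/(2.89700 + 0.08050) = 1/2.97749 = 0.335853

Final: 0.335853


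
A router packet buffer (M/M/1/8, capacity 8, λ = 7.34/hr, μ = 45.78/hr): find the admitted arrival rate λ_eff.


ρ = 0.1603; P_K = (1−ρ)ρ^8/(1−ρ^9) = 0.0000003667
λ_eff = λ(1 − P_K) = 7.34·(1 − 0.0000003667) = 7.34·1.000000 = 7.3400 /hr

Final: 7.3400 /hr


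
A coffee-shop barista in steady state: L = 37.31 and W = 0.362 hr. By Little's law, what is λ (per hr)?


λ = L/W = 37.31/0.362 = 103.0663 /hr

Final: 103.0663 /hr


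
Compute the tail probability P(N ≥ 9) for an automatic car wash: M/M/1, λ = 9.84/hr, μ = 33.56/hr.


ρ = 9.84/33.56 = 0.2932
P(N ≥ n) = ρ^n = 0.2932^9 = 0.00001602

Final: 0.00001602


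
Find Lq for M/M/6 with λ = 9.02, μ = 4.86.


a = λ/μ = 1.8560; ρ = a/6 = 0.3093
P₀ = 0.156155
Lq = P₀·a^c·ρ / (c!·(1−ρ)²) = 0.156155·40.87160·0.3093/(720·0.47703)
= 0.005748

Final: 0.005748


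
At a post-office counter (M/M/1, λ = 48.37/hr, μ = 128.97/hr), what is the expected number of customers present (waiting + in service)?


ρ = λ/μ = 48.37/128.97 = 0.3750
L = ρ/(1−ρ) = 0.3750/(1 − 0.3750) = 0.3750/0.6250 = 0.6001

Final: 0.6001


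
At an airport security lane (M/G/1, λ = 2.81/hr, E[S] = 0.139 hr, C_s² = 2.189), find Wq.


ρ = λ·E[S] = 2.81·0.139 = 0.3906
E[S²] = E[S]²(1+C_s²) = 0.139²·(1+2.189) = 0.061615
Wq = λ·E[S²]/(2(1−ρ)) = 2.81·0.061615/(2·0.6094) = 0.14205 hr

Final: 0.14205 hr


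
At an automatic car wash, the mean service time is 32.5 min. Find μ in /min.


μ = 1/(service time) in consistent units.
1 minute = 1 min, so μ = 1/32.5 = 0.03077 per minute

Final: 0.03077 /min


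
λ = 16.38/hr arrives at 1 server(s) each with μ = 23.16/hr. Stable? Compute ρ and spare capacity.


Total capacity cμ = 1·23.16 = 23.16/hr
ρ = λ/(cμ) = 16.38/23.16 = 0.7073
Stable ⇔ ρ < 1: YES
Spare capacity = cμ − λ = 23.16 − 16.38 = 6.78/hr

Final: ρ = 0.7073; stable; margin = 6.78/hr


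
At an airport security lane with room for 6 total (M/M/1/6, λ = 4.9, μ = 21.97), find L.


ρ = 4.9/21.97 = 0.2230
L = ρ[1 − (K+1)ρ^K + Kρ^(K+1)] / [(1−ρ)(1−ρ^(K+1))]
Numerator: 0.2230·(1 − 7·0.0001231 + 6·0.00002745) = 0.222876
Denominator: (0.7770)·(0.999973) = 0.776947
L = 0.222876/0.776947 = 0.2869

Final: 0.2869


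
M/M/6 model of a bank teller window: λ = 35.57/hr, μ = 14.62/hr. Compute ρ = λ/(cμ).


ρ = λ/(cμ) = 35.57/(6·14.62) = 35.57/87.72 = 0.4055

Final: 0.4055


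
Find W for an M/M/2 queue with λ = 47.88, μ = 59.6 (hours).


a = 0.8034; ρ = 0.4017; P₀ = 0.426861
Lq = P₀·a^c·ρ/(c!(1−ρ)²) = 0.15455
Wq = Lq/λ = 0.15455/47.88 = 0.003228 hr
W = Wq + 1/μ = 0.003228 + 0.01678 = 0.02001 hr

Final: 0.02001 hr


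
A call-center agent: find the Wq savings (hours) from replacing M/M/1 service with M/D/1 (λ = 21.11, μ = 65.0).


ρ = 21.11/65.0 = 0.3248
Wq(M/M/1) = ρ/(μ−λ) = 0.3248/43.89 = 0.007400 hr
Wq(M/D/1) = ρ/(2(μ−λ)) = 0.003700 hr
Savings = 0.007400 − 0.003700 = 0.003700 hr

Final: 0.003700 hr


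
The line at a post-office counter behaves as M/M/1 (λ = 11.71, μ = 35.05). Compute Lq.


ρ = 11.71/35.05 = 0.3341
Lq = ρ²/(1−ρ) = 0.1116/0.6659 = 0.1676

Final: 0.1676


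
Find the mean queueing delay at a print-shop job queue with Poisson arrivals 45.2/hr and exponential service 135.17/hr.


ρ = 45.2/135.17 = 0.3344
Wq = ρ/(μ−λ) = 0.3344/(135.17 − 45.2) = 0.3344/89.97 = 0.003717 hr

Final: 0.003717 hr


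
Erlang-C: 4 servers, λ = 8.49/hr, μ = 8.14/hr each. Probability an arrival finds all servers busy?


a = λ/μ = 1.0430; ρ = a/4 = 0.2607
P₀ = 0.351775 (from M/M/c formula)
C(c,a) = [a^c/(c!(1−ρ))]·P₀ = [1.18340/(24·0.7393)]·0.351775
= 0.06670·0.351775 = 0.023464

Final: 0.023464


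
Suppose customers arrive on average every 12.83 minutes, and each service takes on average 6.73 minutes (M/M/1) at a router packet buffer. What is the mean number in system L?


λ = 60/12.83 = 4.6765 /hr
μ = 60/6.73 = 8.9153 /hr
ρ = λ/μ = 4.6765/8.9153 = 0.5246
L = ρ/(1−ρ) = 0.5246/0.4754 = 1.1033

Final: 1.1033


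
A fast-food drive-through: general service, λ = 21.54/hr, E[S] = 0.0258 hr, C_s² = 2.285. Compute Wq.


ρ = λ·E[S] = 21.54·0.0258 = 0.5557
E[S²] = E[S]²(1+C_s²) = 0.0258²·(1+2.285) = 0.002187
Wq = λ·E[S²]/(2(1−ρ)) = 21.54·0.002187/(2·0.4443) = 0.05301 hr

Final: 0.05301 hr


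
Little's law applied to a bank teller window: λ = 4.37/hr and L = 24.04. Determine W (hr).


W = L/λ = 24.04/4.37 = 5.5011 hr

Final: 5.5011 hr


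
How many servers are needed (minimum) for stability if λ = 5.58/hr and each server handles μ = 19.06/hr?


Stability requires cμ > λ ⇔ c > λ/μ.
λ/μ = 5.58/19.06 = 0.2928
Minimum integer c = ⌊0.2928⌋ + 1 = 1
Check: 1·19.06 = 19.06 > 5.58, while 0·19.06 = 0.00 ≤ 5.58

Final: 1 servers


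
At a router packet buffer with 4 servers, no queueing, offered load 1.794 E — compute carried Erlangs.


B(4,1.794) = 0.074450 (Erlang-B)
Carried load = a(1 − B) = 1.794·(1 − 0.074450) = 1.794·0.925550 = 1.6604 E

Final: 1.6604 Erlangs


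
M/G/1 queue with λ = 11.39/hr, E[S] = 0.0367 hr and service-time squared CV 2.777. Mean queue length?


ρ = λ·E[S] = 11.39·0.0367 = 0.4180
Lq = ρ²(1+C_s²)/(2(1−ρ)) = 0.1747·(1+2.777)/(2·0.5820)
= 0.1747·3.7770/1.1640 = 0.56700

Final: 0.56700


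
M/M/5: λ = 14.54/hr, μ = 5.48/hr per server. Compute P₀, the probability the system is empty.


a = λ/μ = 14.54/5.48 = 2.6533; ρ = a/c = 0.5307
Σ_{k=0}^{4} a^k/k! (terms k=0..4) = 1.00000 + 2.65328 + 3.51996 + 3.11315 + 2.06502 = 12.35142
Tail: a^5/(5!(1−ρ)) = 131.49803/(120·0.4693) = 2.33479
P₀ = 1/(12.35142 + 2.33479) = 1/14.68620 = 0.068091

Final: 0.068091


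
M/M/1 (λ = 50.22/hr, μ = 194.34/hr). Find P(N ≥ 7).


ρ = 50.22/194.34 = 0.2584
P(N ≥ n) = ρ^n = 0.2584^7 = 0.00007695

Final: 0.00007695


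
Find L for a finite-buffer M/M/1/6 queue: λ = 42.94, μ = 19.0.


ρ = 42.94/19.0 = 2.2600
L = ρ[1 − (K+1)ρ^K + Kρ^(K+1)] / [(1−ρ)(1−ρ^(K+1))]
Numerator: 2.2600·(1 − 7·133.244912 + 6·301.133501) = 1977.695770
Denominator: (-1.2600)·(-300.133501) = 378.168212
L = 1977.695770/378.168212 = 5.2297

Final: 5.2297


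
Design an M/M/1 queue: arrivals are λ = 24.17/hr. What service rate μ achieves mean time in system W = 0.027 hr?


W = 1/(μ−λ) ⇒ μ − λ = 1/W = 1/0.027 = 37.0370
μ = λ + 1/W = 24.17 + 37.0370 = 61.2070 per hr

Final: 61.2070 /hr


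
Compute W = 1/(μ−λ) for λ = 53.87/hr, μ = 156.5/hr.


W = 1/(μ−λ) = 1/(156.5 − 53.87) = 1/102.63 = 0.009744 hr

Final: 0.009744 hr


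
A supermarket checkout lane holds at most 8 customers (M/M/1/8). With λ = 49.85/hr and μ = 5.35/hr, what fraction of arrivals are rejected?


ρ = λ/μ = 49.85/5.35 = 9.3178
P_K = (1−ρ)ρ^K/(1−ρ^(K+1)) = (-8.3178·56818667.564415)/(1 − 529422537.960013)
= -472603870.395598/-529422536.960013 = 0.892678

Final: 0.892678


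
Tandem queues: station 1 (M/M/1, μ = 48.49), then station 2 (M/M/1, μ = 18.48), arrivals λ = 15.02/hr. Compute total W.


Each node sees arrival rate λ = 15.02/hr (tandem ⇒ throughput preserved).
W₁ = 1/(μ₁−λ) = 1/(48.49−15.02) = 0.02988 hr
W₂ = 1/(μ₂−λ) = 1/(18.48−15.02) = 0.28902 hr
W_total = W₁ + W₂ = 0.02988 + 0.28902 = 0.31889 hr

Final: 0.31889 hr


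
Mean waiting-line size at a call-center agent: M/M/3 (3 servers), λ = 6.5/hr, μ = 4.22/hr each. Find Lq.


a = λ/μ = 1.5403; ρ = a/3 = 0.5134
P₀ = 0.200874
Lq = P₀·a^c·ρ / (c!·(1−ρ)²) = 0.200874·3.65429·0.5134/(6·0.23675)
= 0.26531

Final: 0.26531


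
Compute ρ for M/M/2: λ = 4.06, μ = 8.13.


ρ = λ/(cμ) = 4.06/(2·8.13) = 4.06/16.26 = 0.2497

Final: 0.2497


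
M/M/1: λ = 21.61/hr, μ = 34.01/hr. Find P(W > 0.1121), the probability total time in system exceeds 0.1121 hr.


W ~ Exponential(μ−λ) for M/M/1.
μ − λ = 34.01 − 21.61 = 12.4000
P(W > t) = e^{−(μ−λ)t} = e^{−1.3900} = 0.249065

Final: 0.249065


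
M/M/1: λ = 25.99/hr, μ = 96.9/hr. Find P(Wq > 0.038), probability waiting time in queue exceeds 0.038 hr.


ρ = 25.99/96.9 = 0.2682
P(Wq > t) = ρ·e^{−(μ−λ)t} = 0.2682·e^{−2.6946}
= 0.2682·0.067571 = 0.018123

Final: 0.018123


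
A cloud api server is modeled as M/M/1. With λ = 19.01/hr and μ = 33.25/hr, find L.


ρ = λ/μ = 19.01/33.25 = 0.5717
L = ρ/(1−ρ) = 0.5717/(1 − 0.5717) = 0.5717/0.4283 = 1.3350

Final: 1.3350


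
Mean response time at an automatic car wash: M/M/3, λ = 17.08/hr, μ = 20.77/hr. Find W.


a = 0.8223; ρ = 0.2741; P₀ = 0.437035
Lq = P₀·a^c·ρ/(c!(1−ρ)²) = 0.02107
Wq = Lq/λ = 0.02107/17.08 = 0.001234 hr
W = Wq + 1/μ = 0.001234 + 0.04815 = 0.04938 hr

Final: 0.04938 hr


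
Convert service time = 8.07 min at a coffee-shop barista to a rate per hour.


μ = 1/(service time) in consistent units.
1 hour = 60 min, so μ = 60/8.07 = 7.4349 per hour

Final: 7.4349 /hr


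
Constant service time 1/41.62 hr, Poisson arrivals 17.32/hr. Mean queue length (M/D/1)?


ρ = 17.32/41.62 = 0.4161
M/D/1: Lq = ρ²/(2(1−ρ)) = 0.1732/(2·0.5839) = 0.14831

Final: 0.14831


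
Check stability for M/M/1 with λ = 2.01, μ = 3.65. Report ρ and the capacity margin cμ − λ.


Total capacity cμ = 1·3.65 = 3.65/hr
ρ = λ/(cμ) = 2.01/3.65 = 0.5507
Stable ⇔ ρ < 1: YES
Spare capacity = cμ − λ = 3.65 − 2.01 = 1.64/hr

Final: ρ = 0.5507; stable; margin = 1.64/hr


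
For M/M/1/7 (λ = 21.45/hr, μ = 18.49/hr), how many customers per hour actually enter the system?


ρ = 1.1601; P_K = (1−ρ)ρ^7/(1−ρ^8) = 0.198510
λ_eff = λ(1 − P_K) = 21.45·(1 − 0.198510) = 21.45·0.801490 = 17.1920 /hr

Final: 17.1920 /hr


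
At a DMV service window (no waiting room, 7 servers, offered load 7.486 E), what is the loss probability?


B(c,a) = (a^c/c!) / Σ_{k=0}^{c} a^k/k!
a^7/7! = 261.407608
Σ terms (k=0..7): 1.00000 + 7.48600 + 28.02010 + 69.91948 + 130.85432 + 195.91508 + 244.43672 + 261.40761 = 939.039303
B = 261.407608/939.039303 = 0.278378

Final: 0.278378


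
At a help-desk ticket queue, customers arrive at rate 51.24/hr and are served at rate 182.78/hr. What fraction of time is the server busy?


ρ = λ/μ = 51.24/182.78 = 0.2803

Final: 0.2803


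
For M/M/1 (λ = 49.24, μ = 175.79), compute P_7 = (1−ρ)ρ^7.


ρ = 49.24/175.79 = 0.2801
P_n = (1−ρ)·ρ^n = (1 − 0.2801)·0.2801^7 = 0.7199·0.0001353 = 0.00009739

Final: 0.00009739


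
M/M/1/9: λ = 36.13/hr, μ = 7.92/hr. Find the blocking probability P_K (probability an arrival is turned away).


ρ = λ/μ = 36.13/7.92 = 4.5619
P_K = (1−ρ)ρ^K/(1−ρ^(K+1)) = (-3.5619·855628.062265)/(1 − 3903262.864854)
= -3047634.802588/-3903261.864854 = 0.780792

Final: 0.780792


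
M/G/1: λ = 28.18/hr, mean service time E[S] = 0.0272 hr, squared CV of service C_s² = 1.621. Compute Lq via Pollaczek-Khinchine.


ρ = λ·E[S] = 28.18·0.0272 = 0.7665
Lq = ρ²(1+C_s²)/(2(1−ρ)) = 0.5875·(1+1.621)/(2·0.2335)
= 0.5875·2.6210/0.4670 = 3.29733

Final: 3.29733


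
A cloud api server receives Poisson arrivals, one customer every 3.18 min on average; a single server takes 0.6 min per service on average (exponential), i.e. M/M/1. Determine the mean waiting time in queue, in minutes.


λ = 60/3.18 = 18.8679 /hr
μ = 60/0.6 = 100.0000 /hr
ρ = λ/μ = 18.8679/100.0000 = 0.1887
Wq = ρ/(μ−λ) = 0.1887/(100.0000−18.8679) = 0.002326 hr
In minutes: 0.002326·60 = 0.1395 min

Final: 0.1395 min


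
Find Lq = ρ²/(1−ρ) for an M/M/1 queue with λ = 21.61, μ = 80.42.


ρ = 21.61/80.42 = 0.2687
Lq = ρ²/(1−ρ) = 0.07221/0.7313 = 0.09874

Final: 0.09874


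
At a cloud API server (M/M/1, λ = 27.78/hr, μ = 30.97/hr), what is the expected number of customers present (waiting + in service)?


ρ = λ/μ = 27.78/30.97 = 0.8970
L = ρ/(1−ρ) = 0.8970/(1 − 0.8970) = 0.8970/0.1030 = 8.7085

Final: 8.7085


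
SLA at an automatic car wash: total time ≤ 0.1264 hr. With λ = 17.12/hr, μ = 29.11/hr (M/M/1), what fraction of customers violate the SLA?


W ~ Exponential(μ−λ) for M/M/1.
μ − λ = 29.11 − 17.12 = 11.9900
P(W > t) = e^{−(μ−λ)t} = e^{−1.5155} = 0.219690

Final: 0.219690


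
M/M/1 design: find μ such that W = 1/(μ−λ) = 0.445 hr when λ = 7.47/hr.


W = 1/(μ−λ) ⇒ μ − λ = 1/W = 1/0.445 = 2.2472
μ = λ + 1/W = 7.47 + 2.2472 = 9.7172 per hr

Final: 9.7172 /hr


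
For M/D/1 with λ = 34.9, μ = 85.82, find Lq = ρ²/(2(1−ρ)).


ρ = 34.9/85.82 = 0.4067
M/D/1: Lq = ρ²/(2(1−ρ)) = 0.1654/(2·0.5933) = 0.13936

Final: 0.13936


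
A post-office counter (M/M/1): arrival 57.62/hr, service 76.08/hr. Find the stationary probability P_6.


ρ = 57.62/76.08 = 0.7574
P_n = (1−ρ)·ρ^n = (1 − 0.7574)·0.7574^6 = 0.2426·0.188719 = 0.045791

Final: 0.045791


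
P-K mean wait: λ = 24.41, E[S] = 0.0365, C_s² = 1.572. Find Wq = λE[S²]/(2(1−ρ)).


ρ = λ·E[S] = 24.41·0.0365 = 0.8910
E[S²] = E[S]²(1+C_s²) = 0.0365²·(1+1.572) = 0.003427
Wq = λ·E[S²]/(2(1−ρ)) = 24.41·0.003427/(2·0.1090) = 0.38356 hr

Final: 0.38356 hr


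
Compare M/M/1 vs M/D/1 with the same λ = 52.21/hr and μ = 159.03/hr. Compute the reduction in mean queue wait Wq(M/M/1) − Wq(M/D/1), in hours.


ρ = 52.21/159.03 = 0.3283
Wq(M/M/1) = ρ/(μ−λ) = 0.3283/106.82 = 0.003073 hr
Wq(M/D/1) = ρ/(2(μ−λ)) = 0.001537 hr
Savings = 0.003073 − 0.001537 = 0.001537 hr

Final: 0.001537 hr


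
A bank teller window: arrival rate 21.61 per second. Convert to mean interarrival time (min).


Mean interarrival time = 1/λ = 1/21.61 second = 0.04627 second
In minutes: 0.04627 × 0.0166667 = 0.0007712 min

Final: 0.0007712 min


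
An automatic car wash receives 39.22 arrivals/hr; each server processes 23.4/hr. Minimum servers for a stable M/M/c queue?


Stability requires cμ > λ ⇔ c > λ/μ.
λ/μ = 39.22/23.4 = 1.6761
Minimum integer c = ⌊1.6761⌋ + 1 = 2
Check: 2·23.4 = 46.80 > 39.22, while 1·23.4 = 23.40 ≤ 39.22

Final: 2 servers


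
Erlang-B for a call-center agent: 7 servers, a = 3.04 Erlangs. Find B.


B(c,a) = (a^c/c!) / Σ_{k=0}^{c} a^k/k!
a^7/7! = 0.476085
Σ terms (k=0..7): 1.00000 + 3.04000 + 4.62080 + 4.68241 + 3.55863 + 2.16365 + 1.09625 + 0.47609 = 20.637825
B = 0.476085/20.637825 = 0.023069

Final: 0.023069


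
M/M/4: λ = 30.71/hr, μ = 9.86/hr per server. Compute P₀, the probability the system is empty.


a = λ/μ = 30.71/9.86 = 3.1146; ρ = a/c = 0.7787
Σ_{k=0}^{3} a^k/k! (terms k=0..3) = 1.00000 + 3.11460 + 4.85038 + 5.03567 = 14.00066
Tail: a^4/(4!(1−ρ)) = 94.10476/(24·0.2213) = 17.71426
P₀ = 1/(14.00066 + 17.71426) = 1/31.71492 = 0.031531

Final: 0.031531


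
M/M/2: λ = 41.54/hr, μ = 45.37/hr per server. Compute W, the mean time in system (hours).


a = 0.9156; ρ = 0.4578; P₀ = 0.371938
Lq = P₀·a^c·ρ/(c!(1−ρ)²) = 0.24276
Wq = Lq/λ = 0.24276/41.54 = 0.005844 hr
W = Wq + 1/μ = 0.005844 + 0.02204 = 0.02788 hr

Final: 0.02788 hr


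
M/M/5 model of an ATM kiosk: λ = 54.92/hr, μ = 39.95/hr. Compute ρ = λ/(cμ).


ρ = λ/(cμ) = 54.92/(5·39.95) = 54.92/199.75 = 0.2749

Final: 0.2749


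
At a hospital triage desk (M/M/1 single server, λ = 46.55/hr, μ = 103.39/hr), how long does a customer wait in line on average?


ρ = 46.55/103.39 = 0.4502
Wq = ρ/(μ−λ) = 0.4502/(103.39 − 46.55) = 0.4502/56.84 = 0.007921 hr

Final: 0.007921 hr


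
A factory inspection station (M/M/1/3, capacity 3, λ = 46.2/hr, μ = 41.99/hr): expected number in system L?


ρ = 46.2/41.99 = 1.1003
L = ρ[1 − (K+1)ρ^K + Kρ^(K+1)] / [(1−ρ)(1−ρ^(K+1))]
Numerator: 1.1003·(1 − 4·1.331951 + 3·1.465495) = 0.075567
Denominator: (-0.1003)·(-0.465495) = 0.046671
L = 0.075567/0.046671 = 1.6191

Final: 1.6191


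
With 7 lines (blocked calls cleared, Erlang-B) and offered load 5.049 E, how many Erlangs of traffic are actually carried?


B(7,5.049) = 0.123600 (Erlang-B)
Carried load = a(1 − B) = 5.049·(1 − 0.123600) = 5.049·0.876400 = 4.4249 E

Final: 4.4249 Erlangs


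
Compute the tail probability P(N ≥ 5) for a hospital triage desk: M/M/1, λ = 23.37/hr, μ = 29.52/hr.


ρ = 23.37/29.52 = 0.7917
P(N ≥ n) = ρ^n = 0.7917^5 = 0.310965

Final: 0.310965


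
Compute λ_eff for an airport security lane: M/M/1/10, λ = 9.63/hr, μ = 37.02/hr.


ρ = 0.2601; P_K = (1−ρ)ρ^10/(1−ρ^11) = 0.000001050
λ_eff = λ(1 − P_K) = 9.63·(1 − 0.000001050) = 9.63·0.999999 = 9.6300 /hr

Final: 9.6300 /hr


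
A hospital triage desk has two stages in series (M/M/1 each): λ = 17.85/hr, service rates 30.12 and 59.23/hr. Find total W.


Each node sees arrival rate λ = 17.85/hr (tandem ⇒ throughput preserved).
W₁ = 1/(μ₁−λ) = 1/(30.12−17.85) = 0.08150 hr
W₂ = 1/(μ₂−λ) = 1/(59.23−17.85) = 0.02417 hr
W_total = W₁ + W₂ = 0.08150 + 0.02417 = 0.10567 hr

Final: 0.10567 hr


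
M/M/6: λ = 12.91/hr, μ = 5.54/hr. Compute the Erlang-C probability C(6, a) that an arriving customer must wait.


a = λ/μ = 2.3303; ρ = a/6 = 0.3884
P₀ = 0.096902 (from M/M/c formula)
C(c,a) = [a^c/(c!(1−ρ))]·P₀ = [160.13965/(720·0.6116)]·0.096902
= 0.36366·0.096902 = 0.035239

Final: 0.035239


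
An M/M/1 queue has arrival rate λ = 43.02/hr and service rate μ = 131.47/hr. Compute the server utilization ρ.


ρ = λ/μ = 43.02/131.47 = 0.3272

Final: 0.3272


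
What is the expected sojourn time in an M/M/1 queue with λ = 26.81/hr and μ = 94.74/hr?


W = 1/(μ−λ) = 1/(94.74 − 26.81) = 1/67.93 = 0.01472 hr

Final: 0.01472 hr


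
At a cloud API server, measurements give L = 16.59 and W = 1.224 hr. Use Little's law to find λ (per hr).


λ = L/W = 16.59/1.224 = 13.5539 /hr

Final: 13.5539 /hr


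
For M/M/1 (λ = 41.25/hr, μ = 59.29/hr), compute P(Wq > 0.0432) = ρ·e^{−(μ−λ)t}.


ρ = 41.25/59.29 = 0.6957
P(Wq > t) = ρ·e^{−(μ−λ)t} = 0.6957·e^{−0.7793}
= 0.6957·0.458714 = 0.319143

Final: 0.319143


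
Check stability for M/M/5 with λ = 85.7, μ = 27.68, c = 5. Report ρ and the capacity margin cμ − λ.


Total capacity cμ = 5·27.68 = 138.40/hr
ρ = λ/(cμ) = 85.7/138.40 = 0.6192
Stable ⇔ ρ < 1: YES
Spare capacity = cμ − λ = 138.40 − 85.7 = 52.70/hr

Final: ρ = 0.6192; stable; margin = 52.70/hr


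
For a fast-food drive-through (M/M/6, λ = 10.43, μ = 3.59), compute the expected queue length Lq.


a = λ/μ = 2.9053; ρ = a/6 = 0.4842
P₀ = 0.053979
Lq = P₀·a^c·ρ / (c!·(1−ρ)²) = 0.053979·601.36640·0.4842/(720·0.26603)
= 0.08206

Final: 0.08206


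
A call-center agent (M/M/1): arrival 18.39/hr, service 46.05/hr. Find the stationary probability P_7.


ρ = 18.39/46.05 = 0.3993
P_n = (1−ρ)·ρ^n = (1 − 0.3993)·0.3993^7 = 0.6007·0.001620 = 0.0009729

Final: 0.0009729


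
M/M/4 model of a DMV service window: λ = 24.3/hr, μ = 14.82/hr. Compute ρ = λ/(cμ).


ρ = λ/(cμ) = 24.3/(4·14.82) = 24.3/59.28 = 0.4099

Final: 0.4099


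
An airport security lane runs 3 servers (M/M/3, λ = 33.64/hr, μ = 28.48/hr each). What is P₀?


a = λ/μ = 33.64/28.48 = 1.1812; ρ = a/c = 0.3937
Σ_{k=0}^{2} a^k/k! (terms k=0..2) = 1.00000 + 1.18118 + 0.69759 = 2.87877
Tail: a^3/(3!(1−ρ)) = 1.64797/(6·0.6063) = 0.45303
P₀ = 1/(2.87877 + 0.45303) = 1/3.33180 = 0.300138

Final: 0.300138


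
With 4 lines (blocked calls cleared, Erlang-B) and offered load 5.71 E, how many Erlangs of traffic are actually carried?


B(4,5.71) = 0.450436 (Erlang-B)
Carried load = a(1 − B) = 5.71·(1 − 0.450436) = 5.71·0.549564 = 3.1380 E

Final: 3.1380 Erlangs


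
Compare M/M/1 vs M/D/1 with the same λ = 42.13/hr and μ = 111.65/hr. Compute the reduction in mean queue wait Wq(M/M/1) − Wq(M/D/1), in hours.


ρ = 42.13/111.65 = 0.3773
Wq(M/M/1) = ρ/(μ−λ) = 0.3773/69.52 = 0.005428 hr
Wq(M/D/1) = ρ/(2(μ−λ)) = 0.002714 hr
Savings = 0.005428 − 0.002714 = 0.002714 hr

Final: 0.002714 hr


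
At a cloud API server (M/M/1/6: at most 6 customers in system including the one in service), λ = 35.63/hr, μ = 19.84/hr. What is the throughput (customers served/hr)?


ρ = 1.7959; P_K = (1−ρ)ρ^6/(1−ρ^7) = 0.450646
λ_eff = λ(1 − P_K) = 35.63·(1 − 0.450646) = 35.63·0.549354 = 19.5735 /hr

Final: 19.5735 /hr


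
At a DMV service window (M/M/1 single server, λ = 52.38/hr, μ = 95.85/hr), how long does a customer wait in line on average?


ρ = 52.38/95.85 = 0.5465
Wq = ρ/(μ−λ) = 0.5465/(95.85 − 52.38) = 0.5465/43.47 = 0.01257 hr

Final: 0.01257 hr


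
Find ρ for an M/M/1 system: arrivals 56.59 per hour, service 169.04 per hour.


ρ = λ/μ = 56.59/169.04 = 0.3348

Final: 0.3348


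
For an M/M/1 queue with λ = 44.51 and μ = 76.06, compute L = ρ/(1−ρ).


ρ = λ/μ = 44.51/76.06 = 0.5852
L = ρ/(1−ρ) = 0.5852/(1 − 0.5852) = 0.5852/0.4148 = 1.4108

Final: 1.4108


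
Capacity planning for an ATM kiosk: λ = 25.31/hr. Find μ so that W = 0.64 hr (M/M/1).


W = 1/(μ−λ) ⇒ μ − λ = 1/W = 1/0.64 = 1.5625
μ = λ + 1/W = 25.31 + 1.5625 = 26.8725 per hr

Final: 26.8725 /hr


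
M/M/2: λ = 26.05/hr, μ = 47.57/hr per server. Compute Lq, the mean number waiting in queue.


a = λ/μ = 0.5476; ρ = a/2 = 0.2738
P₀ = 0.570097
Lq = P₀·a^c·ρ / (c!·(1−ρ)²) = 0.570097·0.29988·0.2738/(2·0.52736)
= 0.04438

Final: 0.04438


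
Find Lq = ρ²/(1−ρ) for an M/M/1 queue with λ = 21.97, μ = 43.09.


ρ = 21.97/43.09 = 0.5099
Lq = ρ²/(1−ρ) = 0.2600/0.4901 = 0.5304

Final: 0.5304


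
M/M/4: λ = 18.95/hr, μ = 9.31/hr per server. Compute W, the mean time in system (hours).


a = 2.0354; ρ = 0.5089; P₀ = 0.125492
Lq = P₀·a^c·ρ/(c!(1−ρ)²) = 0.18934
Wq = Lq/λ = 0.18934/18.95 = 0.009991 hr
W = Wq + 1/μ = 0.009991 + 0.10741 = 0.11740 hr

Final: 0.11740 hr


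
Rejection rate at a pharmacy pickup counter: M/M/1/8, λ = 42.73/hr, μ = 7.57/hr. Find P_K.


ρ = λ/μ = 42.73/7.57 = 5.6446
P_K = (1−ρ)ρ^K/(1−ρ^(K+1)) = (-4.6446·1030614.163403)/(1 − 5817456.169378)
= -4786842.005976/-5817455.169378 = 0.822841

Final: 0.822841


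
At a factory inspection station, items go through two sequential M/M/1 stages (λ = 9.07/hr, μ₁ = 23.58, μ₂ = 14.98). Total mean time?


Each node sees arrival rate λ = 9.07/hr (tandem ⇒ throughput preserved).
W₁ = 1/(μ₁−λ) = 1/(23.58−9.07) = 0.06892 hr
W₂ = 1/(μ₂−λ) = 1/(14.98−9.07) = 0.16920 hr
W_total = W₁ + W₂ = 0.06892 + 0.16920 = 0.23812 hr

Final: 0.23812 hr


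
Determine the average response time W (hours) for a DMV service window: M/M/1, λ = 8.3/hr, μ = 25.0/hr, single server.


W = 1/(μ−λ) = 1/(25.0 − 8.3) = 1/16.70 = 0.05988 hr

Final: 0.05988 hr


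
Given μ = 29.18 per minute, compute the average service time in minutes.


Mean service time = 1/μ = 1/29.18 minute = 0.03427 minute
In minutes: 0.03427 × 1 = 0.03427 min

Final: 0.03427 min


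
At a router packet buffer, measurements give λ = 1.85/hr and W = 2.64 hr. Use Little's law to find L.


L = λW = 1.85·2.64 = 4.8840

Final: 4.8840


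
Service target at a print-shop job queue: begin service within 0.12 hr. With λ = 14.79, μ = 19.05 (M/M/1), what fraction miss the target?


ρ = 14.79/19.05 = 0.7764
P(Wq > t) = ρ·e^{−(μ−λ)t} = 0.7764·e^{−0.5112}
= 0.7764·0.599775 = 0.465652

Final: 0.465652


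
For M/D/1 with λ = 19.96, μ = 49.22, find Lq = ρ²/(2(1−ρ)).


ρ = 19.96/49.22 = 0.4055
M/D/1: Lq = ρ²/(2(1−ρ)) = 0.1645/(2·0.5945) = 0.13832

Final: 0.13832


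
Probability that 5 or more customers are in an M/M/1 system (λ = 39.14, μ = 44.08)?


ρ = 39.14/44.08 = 0.8879
P(N ≥ n) = ρ^n = 0.8879^5 = 0.551945

Final: 0.551945


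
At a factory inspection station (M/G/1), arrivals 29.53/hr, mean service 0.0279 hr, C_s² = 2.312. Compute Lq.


ρ = λ·E[S] = 29.53·0.0279 = 0.8239
Lq = ρ²(1+C_s²)/(2(1−ρ)) = 0.6788·(1+2.312)/(2·0.1761)
= 0.6788·3.3120/0.3522 = 6.38270

Final: 6.38270


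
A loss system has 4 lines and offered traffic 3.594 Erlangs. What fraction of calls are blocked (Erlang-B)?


B(c,a) = (a^c/c!) / Σ_{k=0}^{c} a^k/k!
a^4/4! = 6.951861
Σ terms (k=0..4): 1.00000 + 3.59400 + 6.45842 + 7.73718 + 6.95186 = 25.741463
B = 6.951861/25.741463 = 0.270065

Final: 0.270065


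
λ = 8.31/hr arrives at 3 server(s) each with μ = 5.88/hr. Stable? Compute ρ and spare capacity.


Total capacity cμ = 3·5.88 = 17.64/hr
ρ = λ/(cμ) = 8.31/17.64 = 0.4711
Stable ⇔ ρ < 1: YES
Spare capacity = cμ − λ = 17.64 − 8.31 = 9.33/hr

Final: ρ = 0.4711; stable; margin = 9.33/hr


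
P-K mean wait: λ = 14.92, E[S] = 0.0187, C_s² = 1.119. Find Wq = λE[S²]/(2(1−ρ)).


ρ = λ·E[S] = 14.92·0.0187 = 0.2790
E[S²] = E[S]²(1+C_s²) = 0.0187²·(1+1.119) = 0.0007410
Wq = λ·E[S²]/(2(1−ρ)) = 14.92·0.0007410/(2·0.7210) = 0.007667 hr

Final: 0.007667 hr


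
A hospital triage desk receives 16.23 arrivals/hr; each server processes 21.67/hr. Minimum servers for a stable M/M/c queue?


Stability requires cμ > λ ⇔ c > λ/μ.
λ/μ = 16.23/21.67 = 0.7490
Minimum integer c = ⌊0.7490⌋ + 1 = 1
Check: 1·21.67 = 21.67 > 16.23, while 0·21.67 = 0.00 ≤ 16.23

Final: 1 servers


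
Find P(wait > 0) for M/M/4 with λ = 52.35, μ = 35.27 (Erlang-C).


a = λ/μ = 1.4843; ρ = a/4 = 0.3711
P₀ = 0.224603 (from M/M/c formula)
C(c,a) = [a^c/(c!(1−ρ))]·P₀ = [4.85339/(24·0.6289)]·0.224603
= 0.32154·0.224603 = 0.072218

Final: 0.072218


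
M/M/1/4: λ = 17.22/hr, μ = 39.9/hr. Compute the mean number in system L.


ρ = 17.22/39.9 = 0.4316
L = ρ[1 − (K+1)ρ^K + Kρ^(K+1)] / [(1−ρ)(1−ρ^(K+1))]
Numerator: 0.4316·(1 − 5·0.034693 + 4·0.014973) = 0.382563
Denominator: (0.5684)·(0.985027) = 0.559910
L = 0.382563/0.559910 = 0.6833

Final: 0.6833


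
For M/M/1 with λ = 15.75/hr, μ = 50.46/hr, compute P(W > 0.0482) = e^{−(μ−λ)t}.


W ~ Exponential(μ−λ) for M/M/1.
μ − λ = 50.46 − 15.75 = 34.7100
P(W > t) = e^{−(μ−λ)t} = e^{−1.6730} = 0.187679

Final: 0.187679


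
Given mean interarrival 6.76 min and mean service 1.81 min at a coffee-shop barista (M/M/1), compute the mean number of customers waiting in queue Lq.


λ = 60/6.76 = 8.8757 /hr
μ = 60/1.81 = 33.1492 /hr
ρ = λ/μ = 8.8757/33.1492 = 0.2678
Lq = ρ²/(1−ρ) = 0.07169/0.7322 = 0.09791

Final: 0.09791


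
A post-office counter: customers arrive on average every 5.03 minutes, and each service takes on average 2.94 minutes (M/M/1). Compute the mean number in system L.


λ = 60/5.03 = 11.9284 /hr
μ = 60/2.94 = 20.4082 /hr
ρ = λ/μ = 11.9284/20.4082 = 0.5845
L = ρ/(1−ρ) = 0.5845/0.4155 = 1.4067

Final: 1.4067


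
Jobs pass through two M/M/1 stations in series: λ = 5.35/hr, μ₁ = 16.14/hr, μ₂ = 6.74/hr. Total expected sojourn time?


Each node sees arrival rate λ = 5.35/hr (tandem ⇒ throughput preserved).
W₁ = 1/(μ₁−λ) = 1/(16.14−5.35) = 0.09268 hr
W₂ = 1/(μ₂−λ) = 1/(6.74−5.35) = 0.71942 hr
W_total = W₁ + W₂ = 0.09268 + 0.71942 = 0.81210 hr

Final: 0.81210 hr


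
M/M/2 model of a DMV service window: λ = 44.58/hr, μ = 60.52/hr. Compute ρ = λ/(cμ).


ρ = λ/(cμ) = 44.58/(2·60.52) = 44.58/121.04 = 0.3683

Final: 0.3683


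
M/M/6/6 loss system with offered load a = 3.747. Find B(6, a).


B(c,a) = (a^c/c!) / Σ_{k=0}^{c} a^k/k!
a^6/6! = 3.843879
Σ terms (k=0..6): 1.00000 + 3.74700 + 7.02000 + 8.76799 + 8.21341 + 6.15513 + 3.84388 = 38.747409
B = 3.843879/38.747409 = 0.099203

Final: 0.099203


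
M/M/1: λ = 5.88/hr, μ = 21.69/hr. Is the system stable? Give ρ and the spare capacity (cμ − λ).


Total capacity cμ = 1·21.69 = 21.69/hr
ρ = λ/(cμ) = 5.88/21.69 = 0.2711
Stable ⇔ ρ < 1: YES
Spare capacity = cμ − λ = 21.69 − 5.88 = 15.81/hr

Final: ρ = 0.2711; stable; margin = 15.81/hr


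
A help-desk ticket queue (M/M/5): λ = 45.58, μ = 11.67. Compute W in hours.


a = 3.9057; ρ = 0.7811; P₀ = 0.014977
Lq = P₀·a^c·ρ/(c!(1−ρ)²) = 1.85012
Wq = Lq/λ = 1.85012/45.58 = 0.04059 hr
W = Wq + 1/μ = 0.04059 + 0.08569 = 0.12628 hr

Final: 0.12628 hr


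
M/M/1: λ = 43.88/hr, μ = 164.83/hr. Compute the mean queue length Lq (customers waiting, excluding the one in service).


ρ = 43.88/164.83 = 0.2662
Lq = ρ²/(1−ρ) = 0.07087/0.7338 = 0.09658

Final: 0.09658


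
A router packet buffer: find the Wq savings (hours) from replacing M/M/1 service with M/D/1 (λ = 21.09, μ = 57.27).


ρ = 21.09/57.27 = 0.3683
Wq(M/M/1) = ρ/(μ−λ) = 0.3683/36.18 = 0.01018 hr
Wq(M/D/1) = ρ/(2(μ−λ)) = 0.005089 hr
Savings = 0.01018 − 0.005089 = 0.005089 hr

Final: 0.005089 hr


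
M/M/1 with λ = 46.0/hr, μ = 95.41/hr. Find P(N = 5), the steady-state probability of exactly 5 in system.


ρ = 46.0/95.41 = 0.4821
P_n = (1−ρ)·ρ^n = (1 − 0.4821)·0.4821^5 = 0.5179·0.026051 = 0.013491

Final: 0.013491


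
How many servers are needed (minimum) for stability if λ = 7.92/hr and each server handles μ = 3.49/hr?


Stability requires cμ > λ ⇔ c > λ/μ.
λ/μ = 7.92/3.49 = 2.2693
Minimum integer c = ⌊2.2693⌋ + 1 = 3
Check: 3·3.49 = 10.47 > 7.92, while 2·3.49 = 6.98 ≤ 7.92

Final: 3 servers


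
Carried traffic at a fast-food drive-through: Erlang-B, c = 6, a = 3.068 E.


B(6,3.068) = 0.055948 (Erlang-B)
Carried load = a(1 − B) = 3.068·(1 − 0.055948) = 3.068·0.944052 = 2.8964 E

Final: 2.8964 Erlangs


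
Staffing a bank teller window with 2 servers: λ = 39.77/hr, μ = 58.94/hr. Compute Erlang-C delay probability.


a = λ/μ = 0.6748; ρ = a/2 = 0.3374
P₀ = 0.495465 (from M/M/c formula)
C(c,a) = [a^c/(c!(1−ρ))]·P₀ = [0.45529/(2·0.6626)]·0.495465
= 0.34355·0.495465 = 0.170219

Final: 0.170219


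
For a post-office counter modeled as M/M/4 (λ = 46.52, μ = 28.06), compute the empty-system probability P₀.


a = λ/μ = 46.52/28.06 = 1.6579; ρ = a/c = 0.4145
Σ_{k=0}^{3} a^k/k! (terms k=0..3) = 1.00000 + 1.65788 + 1.37428 + 0.75946 = 4.79161
Tail: a^4/(4!(1−ρ)) = 7.55454/(24·0.5855) = 0.53758
P₀ = 1/(4.79161 + 0.53758) = 1/5.32920 = 0.187646

Final: 0.187646


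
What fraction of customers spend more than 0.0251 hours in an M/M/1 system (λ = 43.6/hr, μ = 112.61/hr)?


W ~ Exponential(μ−λ) for M/M/1.
μ − λ = 112.61 − 43.6 = 69.0100
P(W > t) = e^{−(μ−λ)t} = e^{−1.7322} = 0.176903

Final: 0.176903


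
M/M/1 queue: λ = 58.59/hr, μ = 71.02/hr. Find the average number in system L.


ρ = λ/μ = 58.59/71.02 = 0.8250
L = ρ/(1−ρ) = 0.8250/(1 − 0.8250) = 0.8250/0.1750 = 4.7136

Final: 4.7136


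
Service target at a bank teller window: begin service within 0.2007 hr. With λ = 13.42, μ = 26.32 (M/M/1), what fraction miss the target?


ρ = 13.42/26.32 = 0.5099
P(Wq > t) = ρ·e^{−(μ−λ)t} = 0.5099·e^{−2.5890}
= 0.5099·0.075093 = 0.038288

Final: 0.038288


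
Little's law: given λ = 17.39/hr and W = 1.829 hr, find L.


L = λW = 17.39·1.829 = 31.8063

Final: 31.8063


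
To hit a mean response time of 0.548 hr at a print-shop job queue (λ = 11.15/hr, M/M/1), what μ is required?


W = 1/(μ−λ) ⇒ μ − λ = 1/W = 1/0.548 = 1.8248
μ = λ + 1/W = 11.15 + 1.8248 = 12.9748 per hr

Final: 12.9748 /hr


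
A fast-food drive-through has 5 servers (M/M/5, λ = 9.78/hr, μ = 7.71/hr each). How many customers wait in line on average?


a = λ/μ = 1.2685; ρ = a/5 = 0.2537
P₀ = 0.281078
Lq = P₀·a^c·ρ / (c!·(1−ρ)²) = 0.281078·3.28415·0.2537/(120·0.55697)
= 0.003504

Final: 0.003504


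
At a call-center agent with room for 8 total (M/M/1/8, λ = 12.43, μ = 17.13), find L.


ρ = 12.43/17.13 = 0.7256
L = ρ[1 − (K+1)ρ^K + Kρ^(K+1)] / [(1−ρ)(1−ρ^(K+1))]
Numerator: 0.7256·(1 − 9·0.076862 + 8·0.055773) = 0.547434
Denominator: (0.2744)·(0.944227) = 0.259070
L = 0.547434/0.259070 = 2.1131

Final: 2.1131


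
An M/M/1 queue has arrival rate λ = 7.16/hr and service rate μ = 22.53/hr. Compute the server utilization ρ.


ρ = λ/μ = 7.16/22.53 = 0.3178

Final: 0.3178


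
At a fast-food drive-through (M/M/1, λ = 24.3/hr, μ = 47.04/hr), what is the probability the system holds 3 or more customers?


ρ = 24.3/47.04 = 0.5166
P(N ≥ n) = ρ^n = 0.5166^3 = 0.137853

Final: 0.137853


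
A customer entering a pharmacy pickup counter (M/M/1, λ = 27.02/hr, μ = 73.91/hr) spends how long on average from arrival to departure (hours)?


W = 1/(μ−λ) = 1/(73.91 − 27.02) = 1/46.89 = 0.02133 hr

Final: 0.02133 hr


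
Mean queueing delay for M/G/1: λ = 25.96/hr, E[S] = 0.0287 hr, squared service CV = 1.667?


ρ = λ·E[S] = 25.96·0.0287 = 0.7451
E[S²] = E[S]²(1+C_s²) = 0.0287²·(1+1.667) = 0.002197
Wq = λ·E[S²]/(2(1−ρ)) = 25.96·0.002197/(2·0.2549) = 0.11184 hr

Final: 0.11184 hr


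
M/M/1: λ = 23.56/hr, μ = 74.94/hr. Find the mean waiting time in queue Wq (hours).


ρ = 23.56/74.94 = 0.3144
Wq = ρ/(μ−λ) = 0.3144/(74.94 − 23.56) = 0.3144/51.38 = 0.006119 hr

Final: 0.006119 hr


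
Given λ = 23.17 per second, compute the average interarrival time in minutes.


Mean interarrival time = 1/λ = 1/23.17 second = 0.04316 second
In minutes: 0.04316 × 0.0166667 = 0.0007193 min

Final: 0.0007193 min


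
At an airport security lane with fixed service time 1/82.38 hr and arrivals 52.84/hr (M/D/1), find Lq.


ρ = 52.84/82.38 = 0.6414
M/D/1: Lq = ρ²/(2(1−ρ)) = 0.4114/(2·0.3586) = 0.57367

Final: 0.57367


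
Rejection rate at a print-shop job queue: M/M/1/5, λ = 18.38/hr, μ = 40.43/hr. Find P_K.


ρ = λ/μ = 18.38/40.43 = 0.4546
P_K = (1−ρ)ρ^K/(1−ρ^(K+1)) = (0.5454·0.019418)/(1 − 0.008828)
= 0.010590/0.991172 = 0.010685

Final: 0.010685


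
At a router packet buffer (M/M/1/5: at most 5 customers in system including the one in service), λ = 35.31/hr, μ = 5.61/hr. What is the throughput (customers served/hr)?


ρ = 6.2941; P_K = (1−ρ)ρ^5/(1−ρ^6) = 0.841135
λ_eff = λ(1 − P_K) = 35.31·(1 − 0.841135) = 35.31·0.158865 = 5.6095 /hr

Final: 5.6095 /hr


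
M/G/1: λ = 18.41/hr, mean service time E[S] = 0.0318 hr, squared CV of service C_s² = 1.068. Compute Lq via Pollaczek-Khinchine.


ρ = λ·E[S] = 18.41·0.0318 = 0.5854
Lq = ρ²(1+C_s²)/(2(1−ρ)) = 0.3427·(1+1.068)/(2·0.4146)
= 0.3427·2.0680/0.8291 = 0.85486

Final: 0.85486


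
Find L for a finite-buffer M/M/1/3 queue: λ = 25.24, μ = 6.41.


ρ = 25.24/6.41 = 3.9376
L = ρ[1 − (K+1)ρ^K + Kρ^(K+1)] / [(1−ρ)(1−ρ^(K+1))]
Numerator: 3.9376·(1 − 4·61.051166 + 3·240.394919) = 1882.093221
Denominator: (-2.9376)·(-239.394919) = 703.245917
L = 1882.093221/703.245917 = 2.6763

Final: 2.6763


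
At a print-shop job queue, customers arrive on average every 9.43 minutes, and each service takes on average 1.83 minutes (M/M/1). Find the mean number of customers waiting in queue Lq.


λ = 60/9.43 = 6.3627 /hr
μ = 60/1.83 = 32.7869 /hr
ρ = λ/μ = 6.3627/32.7869 = 0.1941
Lq = ρ²/(1−ρ) = 0.03766/0.8059 = 0.04673

Final: 0.04673


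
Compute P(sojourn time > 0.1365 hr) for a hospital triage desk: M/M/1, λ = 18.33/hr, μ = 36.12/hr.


W ~ Exponential(μ−λ) for M/M/1.
μ − λ = 36.12 − 18.33 = 17.7900
P(W > t) = e^{−(μ−λ)t} = e^{−2.4283} = 0.088184

Final: 0.088184
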